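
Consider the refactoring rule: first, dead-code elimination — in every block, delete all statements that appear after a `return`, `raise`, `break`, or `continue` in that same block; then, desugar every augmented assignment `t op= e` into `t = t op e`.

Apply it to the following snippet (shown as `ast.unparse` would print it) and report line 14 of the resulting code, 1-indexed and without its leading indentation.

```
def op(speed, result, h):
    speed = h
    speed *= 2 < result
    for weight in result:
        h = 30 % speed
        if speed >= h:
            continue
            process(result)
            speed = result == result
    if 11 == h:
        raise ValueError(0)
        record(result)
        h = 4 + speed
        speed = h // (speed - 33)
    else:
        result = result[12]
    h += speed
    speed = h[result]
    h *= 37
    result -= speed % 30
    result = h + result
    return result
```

h = h * 37

Transformed code:
def op(speed, result, h):
    speed = h
    speed = speed * (2 < result)
    for weight in result:
        h = 30 % speed
        if speed >= h:
            continue
    if 11 == h:
        raise ValueError(0)
    else:
        result = result[12]
    h = h + speed
    speed = h[result]
    h = h * 37
    result = result - speed % 30
    result = h + result
    return result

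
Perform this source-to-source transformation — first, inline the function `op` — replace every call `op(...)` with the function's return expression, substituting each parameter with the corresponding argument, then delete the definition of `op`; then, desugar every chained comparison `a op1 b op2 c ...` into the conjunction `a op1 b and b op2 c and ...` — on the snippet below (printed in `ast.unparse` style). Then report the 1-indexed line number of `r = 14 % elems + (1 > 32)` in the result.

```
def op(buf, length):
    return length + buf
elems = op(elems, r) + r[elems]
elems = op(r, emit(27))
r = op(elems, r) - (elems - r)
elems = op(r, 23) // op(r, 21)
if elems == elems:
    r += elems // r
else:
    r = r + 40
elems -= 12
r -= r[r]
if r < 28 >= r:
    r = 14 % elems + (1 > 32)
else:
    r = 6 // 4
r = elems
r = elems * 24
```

Transformed code:
elems = r + elems + r[elems]
elems = emit(27) + r
r = r + elems - (elems - r)
elems = (23 + r) // (21 + r)
if elems == elems:
    r += elems // r
else:
    r = r + 40
elems -= 12
r -= r[r]
if r < 28 and 28 >= r:
    r = 14 % elems + (1 > 32)
else:
    r = 6 // 4
r = elems
r = elems * 24

12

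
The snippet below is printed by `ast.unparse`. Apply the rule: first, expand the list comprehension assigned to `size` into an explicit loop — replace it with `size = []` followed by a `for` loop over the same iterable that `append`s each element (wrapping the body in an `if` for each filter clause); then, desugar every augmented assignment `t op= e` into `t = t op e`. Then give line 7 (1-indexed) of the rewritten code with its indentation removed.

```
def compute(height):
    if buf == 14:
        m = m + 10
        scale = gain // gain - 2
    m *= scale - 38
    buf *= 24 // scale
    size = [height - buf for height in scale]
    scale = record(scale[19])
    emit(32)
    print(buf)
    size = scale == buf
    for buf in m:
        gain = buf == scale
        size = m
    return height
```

size = []

Transformed code:
def compute(height):
    if buf == 14:
        m = m + 10
        scale = gain // gain - 2
    m = m * (scale - 38)
    buf = buf * (24 // scale)
    size = []
    for height in scale:
        size.append(height - buf)
    scale = record(scale[19])
    emit(32)
    print(buf)
    size = scale == buf
    for buf in m:
        gain = buf == scale
        size = m
    return height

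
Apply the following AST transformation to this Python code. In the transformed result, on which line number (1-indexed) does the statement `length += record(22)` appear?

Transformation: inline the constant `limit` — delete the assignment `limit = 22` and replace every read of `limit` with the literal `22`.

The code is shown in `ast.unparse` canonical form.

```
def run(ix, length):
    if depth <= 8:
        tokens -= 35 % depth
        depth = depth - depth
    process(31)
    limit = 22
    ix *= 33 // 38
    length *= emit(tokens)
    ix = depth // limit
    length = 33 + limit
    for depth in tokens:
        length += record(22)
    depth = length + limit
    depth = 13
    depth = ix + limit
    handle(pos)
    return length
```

Transformed code:
def run(ix, length):
    if depth <= 8:
        tokens -= 35 % depth
        depth = depth - depth
    process(31)
    ix *= 33 // 38
    length *= emit(tokens)
    ix = depth // 22
    length = 33 + 22
    for depth in tokens:
        length += record(22)
    depth = length + 22
    depth = 13
    depth = ix + 22
    handle(pos)
    return length

11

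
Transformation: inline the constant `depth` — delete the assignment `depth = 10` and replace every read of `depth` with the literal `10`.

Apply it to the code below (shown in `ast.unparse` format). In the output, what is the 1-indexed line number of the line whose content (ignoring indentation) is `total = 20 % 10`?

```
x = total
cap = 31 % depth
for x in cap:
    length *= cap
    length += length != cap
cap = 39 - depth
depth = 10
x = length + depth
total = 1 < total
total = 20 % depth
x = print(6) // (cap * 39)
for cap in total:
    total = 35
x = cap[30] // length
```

Transformed code:
x = total
cap = 31 % 10
for x in cap:
    length *= cap
    length += length != cap
cap = 39 - 10
x = length + 10
total = 1 < total
total = 20 % 10
x = print(6) // (cap * 39)
for cap in total:
    total = 35
x = cap[30] // length

9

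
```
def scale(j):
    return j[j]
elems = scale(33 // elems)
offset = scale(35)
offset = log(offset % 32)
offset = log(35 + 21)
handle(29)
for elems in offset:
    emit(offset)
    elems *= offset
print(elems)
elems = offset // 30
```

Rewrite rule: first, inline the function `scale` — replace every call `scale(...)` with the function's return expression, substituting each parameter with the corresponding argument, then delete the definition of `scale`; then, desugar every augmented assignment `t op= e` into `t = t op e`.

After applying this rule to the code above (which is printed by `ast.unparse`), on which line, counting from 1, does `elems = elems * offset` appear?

8

Transformed code:
elems = (33 // elems)[33 // elems]
offset = 35[35]
offset = log(offset % 32)
offset = log(35 + 21)
handle(29)
for elems in offset:
    emit(offset)
    elems = elems * offset
print(elems)
elems = offset // 30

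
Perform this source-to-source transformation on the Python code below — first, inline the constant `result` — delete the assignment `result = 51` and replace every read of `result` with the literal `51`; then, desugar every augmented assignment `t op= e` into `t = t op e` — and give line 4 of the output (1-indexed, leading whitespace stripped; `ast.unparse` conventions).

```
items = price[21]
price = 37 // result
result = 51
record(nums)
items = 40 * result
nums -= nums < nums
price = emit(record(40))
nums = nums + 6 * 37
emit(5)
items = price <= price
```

items = 40 * 51

Transformed code:
items = price[21]
price = 37 // 51
record(nums)
items = 40 * 51
nums = nums - (nums < nums)
price = emit(record(40))
nums = nums + 6 * 37
emit(5)
items = price <= price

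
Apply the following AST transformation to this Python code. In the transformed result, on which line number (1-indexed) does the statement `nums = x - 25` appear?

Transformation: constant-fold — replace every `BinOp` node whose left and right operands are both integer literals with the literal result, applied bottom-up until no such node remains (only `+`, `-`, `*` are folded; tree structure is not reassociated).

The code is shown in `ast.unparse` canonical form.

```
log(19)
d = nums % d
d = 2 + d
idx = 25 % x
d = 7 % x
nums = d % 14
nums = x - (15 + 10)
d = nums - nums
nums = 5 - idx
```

Transformed code:
log(19)
d = nums % d
d = 2 + d
idx = 25 % x
d = 7 % x
nums = d % 14
nums = x - 25
d = nums - nums
nums = 5 - idx

7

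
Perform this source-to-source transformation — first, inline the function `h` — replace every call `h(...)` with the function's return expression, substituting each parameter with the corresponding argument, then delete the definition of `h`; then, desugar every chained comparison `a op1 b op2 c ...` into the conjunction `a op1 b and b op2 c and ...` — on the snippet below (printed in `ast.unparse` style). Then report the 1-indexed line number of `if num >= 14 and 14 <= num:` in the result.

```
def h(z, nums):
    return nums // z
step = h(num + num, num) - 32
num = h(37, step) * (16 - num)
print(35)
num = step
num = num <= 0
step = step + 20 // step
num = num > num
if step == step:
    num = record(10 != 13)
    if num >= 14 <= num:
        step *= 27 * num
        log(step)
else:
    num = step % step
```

10

Transformed code:
step = num // (num + num) - 32
num = step // 37 * (16 - num)
print(35)
num = step
num = num <= 0
step = step + 20 // step
num = num > num
if step == step:
    num = record(10 != 13)
    if num >= 14 and 14 <= num:
        step *= 27 * num
        log(step)
else:
    num = step % step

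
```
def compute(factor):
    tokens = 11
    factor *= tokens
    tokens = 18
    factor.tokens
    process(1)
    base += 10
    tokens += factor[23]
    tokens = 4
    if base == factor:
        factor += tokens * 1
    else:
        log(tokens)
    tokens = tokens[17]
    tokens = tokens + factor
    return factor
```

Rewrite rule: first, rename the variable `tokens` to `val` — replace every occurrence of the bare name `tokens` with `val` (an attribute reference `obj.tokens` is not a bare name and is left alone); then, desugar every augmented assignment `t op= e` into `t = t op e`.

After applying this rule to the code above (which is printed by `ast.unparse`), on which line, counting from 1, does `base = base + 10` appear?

Transformed code:
def compute(factor):
    val = 11
    factor = factor * val
    val = 18
    factor.tokens
    process(1)
    base = base + 10
    val = val + factor[23]
    val = 4
    if base == factor:
        factor = factor + val * 1
    else:
        log(val)
    val = val[17]
    val = val + factor
    return factor

7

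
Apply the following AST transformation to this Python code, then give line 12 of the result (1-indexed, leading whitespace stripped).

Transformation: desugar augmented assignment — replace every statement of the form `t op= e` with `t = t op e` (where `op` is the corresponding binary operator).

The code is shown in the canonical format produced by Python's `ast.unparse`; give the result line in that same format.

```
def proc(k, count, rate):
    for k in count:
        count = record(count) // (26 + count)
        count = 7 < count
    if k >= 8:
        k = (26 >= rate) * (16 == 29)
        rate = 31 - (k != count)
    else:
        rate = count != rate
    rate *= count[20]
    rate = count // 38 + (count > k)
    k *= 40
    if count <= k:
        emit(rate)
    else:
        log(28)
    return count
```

k = k * 40

Transformed code:
def proc(k, count, rate):
    for k in count:
        count = record(count) // (26 + count)
        count = 7 < count
    if k >= 8:
        k = (26 >= rate) * (16 == 29)
        rate = 31 - (k != count)
    else:
        rate = count != rate
    rate = rate * count[20]
    rate = count // 38 + (count > k)
    k = k * 40
    if count <= k:
        emit(rate)
    else:
        log(28)
    return count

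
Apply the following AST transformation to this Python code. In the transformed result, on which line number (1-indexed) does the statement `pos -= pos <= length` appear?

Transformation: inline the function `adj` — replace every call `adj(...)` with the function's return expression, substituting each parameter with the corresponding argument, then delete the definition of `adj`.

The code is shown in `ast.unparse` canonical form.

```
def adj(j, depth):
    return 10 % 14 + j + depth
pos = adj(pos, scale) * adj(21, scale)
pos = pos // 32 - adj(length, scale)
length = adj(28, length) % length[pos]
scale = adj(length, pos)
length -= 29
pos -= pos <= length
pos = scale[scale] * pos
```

Transformed code:
pos = (10 % 14 + pos + scale) * (10 % 14 + 21 + scale)
pos = pos // 32 - (10 % 14 + length + scale)
length = (10 % 14 + 28 + length) % length[pos]
scale = 10 % 14 + length + pos
length -= 29
pos -= pos <= length
pos = scale[scale] * pos

6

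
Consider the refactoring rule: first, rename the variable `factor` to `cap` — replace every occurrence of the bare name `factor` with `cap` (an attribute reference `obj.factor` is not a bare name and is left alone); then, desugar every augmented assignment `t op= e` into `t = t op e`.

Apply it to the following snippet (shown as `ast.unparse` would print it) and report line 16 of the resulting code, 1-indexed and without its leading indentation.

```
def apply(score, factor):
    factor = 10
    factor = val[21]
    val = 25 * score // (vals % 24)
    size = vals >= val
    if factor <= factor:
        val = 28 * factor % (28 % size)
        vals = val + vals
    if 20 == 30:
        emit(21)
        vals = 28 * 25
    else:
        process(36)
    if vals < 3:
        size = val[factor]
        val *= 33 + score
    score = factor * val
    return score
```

val = val * (33 + score)

Transformed code:
def apply(score, cap):
    cap = 10
    cap = val[21]
    val = 25 * score // (vals % 24)
    size = vals >= val
    if cap <= cap:
        val = 28 * cap % (28 % size)
        vals = val + vals
    if 20 == 30:
        emit(21)
        vals = 28 * 25
    else:
        process(36)
    if vals < 3:
        size = val[cap]
        val = val * (33 + score)
    score = cap * val
    return score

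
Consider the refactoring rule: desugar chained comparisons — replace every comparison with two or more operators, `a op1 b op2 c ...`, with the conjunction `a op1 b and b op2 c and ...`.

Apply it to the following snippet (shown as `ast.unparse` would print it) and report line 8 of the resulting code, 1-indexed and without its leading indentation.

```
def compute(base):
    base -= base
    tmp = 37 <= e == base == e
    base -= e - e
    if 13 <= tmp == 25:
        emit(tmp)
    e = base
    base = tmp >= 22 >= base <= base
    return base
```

Transformed code:
def compute(base):
    base -= base
    tmp = 37 <= e and e == base and (base == e)
    base -= e - e
    if 13 <= tmp and tmp == 25:
        emit(tmp)
    e = base
    base = tmp >= 22 and 22 >= base and (base <= base)
    return base

base = tmp >= 22 and 22 >= base and (base <= base)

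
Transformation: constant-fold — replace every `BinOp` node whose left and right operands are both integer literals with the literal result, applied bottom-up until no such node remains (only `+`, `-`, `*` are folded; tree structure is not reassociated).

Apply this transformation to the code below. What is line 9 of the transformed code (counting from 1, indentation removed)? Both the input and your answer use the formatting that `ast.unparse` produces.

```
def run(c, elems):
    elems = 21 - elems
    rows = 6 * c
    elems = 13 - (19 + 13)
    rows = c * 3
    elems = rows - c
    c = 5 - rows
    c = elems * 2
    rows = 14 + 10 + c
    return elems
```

rows = 24 + c

Transformed code:
def run(c, elems):
    elems = 21 - elems
    rows = 6 * c
    elems = -19
    rows = c * 3
    elems = rows - c
    c = 5 - rows
    c = elems * 2
    rows = 24 + c
    return elems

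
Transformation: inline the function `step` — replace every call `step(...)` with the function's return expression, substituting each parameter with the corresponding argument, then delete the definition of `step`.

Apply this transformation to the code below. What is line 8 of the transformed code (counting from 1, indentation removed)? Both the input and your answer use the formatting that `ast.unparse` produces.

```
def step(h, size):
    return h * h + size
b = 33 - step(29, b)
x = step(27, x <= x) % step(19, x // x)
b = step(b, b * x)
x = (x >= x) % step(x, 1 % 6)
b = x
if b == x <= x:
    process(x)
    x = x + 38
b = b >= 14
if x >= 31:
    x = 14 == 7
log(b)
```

Transformed code:
b = 33 - (29 * 29 + b)
x = (27 * 27 + (x <= x)) % (19 * 19 + x // x)
b = b * b + b * x
x = (x >= x) % (x * x + 1 % 6)
b = x
if b == x <= x:
    process(x)
    x = x + 38
b = b >= 14
if x >= 31:
    x = 14 == 7
log(b)

x = x + 38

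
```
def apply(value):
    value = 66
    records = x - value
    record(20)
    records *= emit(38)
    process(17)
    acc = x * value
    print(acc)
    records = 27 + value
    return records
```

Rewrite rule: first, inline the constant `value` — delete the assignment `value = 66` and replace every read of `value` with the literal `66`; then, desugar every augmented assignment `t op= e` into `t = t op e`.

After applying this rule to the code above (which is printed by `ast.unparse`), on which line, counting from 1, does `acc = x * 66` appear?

Transformed code:
def apply(value):
    records = x - 66
    record(20)
    records = records * emit(38)
    process(17)
    acc = x * 66
    print(acc)
    records = 27 + 66
    return records

6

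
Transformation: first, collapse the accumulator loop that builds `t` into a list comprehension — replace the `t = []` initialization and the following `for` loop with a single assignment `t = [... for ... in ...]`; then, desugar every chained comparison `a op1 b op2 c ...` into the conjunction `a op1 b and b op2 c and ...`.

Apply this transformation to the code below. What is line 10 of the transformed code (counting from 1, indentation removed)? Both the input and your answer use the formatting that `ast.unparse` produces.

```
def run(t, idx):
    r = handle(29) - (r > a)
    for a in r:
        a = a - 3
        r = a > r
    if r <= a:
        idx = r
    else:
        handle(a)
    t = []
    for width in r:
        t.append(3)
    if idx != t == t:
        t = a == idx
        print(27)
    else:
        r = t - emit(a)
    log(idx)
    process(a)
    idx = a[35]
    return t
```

Transformed code:
def run(t, idx):
    r = handle(29) - (r > a)
    for a in r:
        a = a - 3
        r = a > r
    if r <= a:
        idx = r
    else:
        handle(a)
    t = [3 for width in r]
    if idx != t and t == t:
        t = a == idx
        print(27)
    else:
        r = t - emit(a)
    log(idx)
    process(a)
    idx = a[35]
    return t

t = [3 for width in r]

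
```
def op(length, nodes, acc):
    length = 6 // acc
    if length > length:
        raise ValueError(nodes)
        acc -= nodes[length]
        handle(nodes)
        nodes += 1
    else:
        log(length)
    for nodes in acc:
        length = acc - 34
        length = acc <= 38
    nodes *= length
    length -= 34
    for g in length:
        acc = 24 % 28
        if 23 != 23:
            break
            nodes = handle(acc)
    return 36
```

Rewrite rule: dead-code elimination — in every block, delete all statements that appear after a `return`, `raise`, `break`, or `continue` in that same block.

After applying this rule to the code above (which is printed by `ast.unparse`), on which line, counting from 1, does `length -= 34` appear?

Transformed code:
def op(length, nodes, acc):
    length = 6 // acc
    if length > length:
        raise ValueError(nodes)
    else:
        log(length)
    for nodes in acc:
        length = acc - 34
        length = acc <= 38
    nodes *= length
    length -= 34
    for g in length:
        acc = 24 % 28
        if 23 != 23:
            break
    return 36

11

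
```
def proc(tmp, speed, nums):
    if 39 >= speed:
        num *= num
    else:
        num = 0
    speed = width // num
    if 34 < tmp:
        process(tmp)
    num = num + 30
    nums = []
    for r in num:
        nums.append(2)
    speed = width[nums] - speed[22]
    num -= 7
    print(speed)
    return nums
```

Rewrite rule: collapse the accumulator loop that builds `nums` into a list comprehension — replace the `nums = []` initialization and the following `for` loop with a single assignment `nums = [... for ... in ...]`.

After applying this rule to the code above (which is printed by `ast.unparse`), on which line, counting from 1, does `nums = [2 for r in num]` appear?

Transformed code:
def proc(tmp, speed, nums):
    if 39 >= speed:
        num *= num
    else:
        num = 0
    speed = width // num
    if 34 < tmp:
        process(tmp)
    num = num + 30
    nums = [2 for r in num]
    speed = width[nums] - speed[22]
    num -= 7
    print(speed)
    return nums

10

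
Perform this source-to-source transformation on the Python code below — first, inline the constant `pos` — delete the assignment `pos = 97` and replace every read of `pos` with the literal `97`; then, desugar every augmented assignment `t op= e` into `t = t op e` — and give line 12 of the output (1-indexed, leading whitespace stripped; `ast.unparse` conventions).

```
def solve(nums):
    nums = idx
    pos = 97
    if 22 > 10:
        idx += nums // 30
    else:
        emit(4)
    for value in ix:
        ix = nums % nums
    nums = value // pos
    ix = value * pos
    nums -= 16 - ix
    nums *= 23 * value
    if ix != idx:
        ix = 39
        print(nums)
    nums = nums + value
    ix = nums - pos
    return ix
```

nums = nums * (23 * value)

Transformed code:
def solve(nums):
    nums = idx
    if 22 > 10:
        idx = idx + nums // 30
    else:
        emit(4)
    for value in ix:
        ix = nums % nums
    nums = value // 97
    ix = value * 97
    nums = nums - (16 - ix)
    nums = nums * (23 * value)
    if ix != idx:
        ix = 39
        print(nums)
    nums = nums + value
    ix = nums - 97
    return ix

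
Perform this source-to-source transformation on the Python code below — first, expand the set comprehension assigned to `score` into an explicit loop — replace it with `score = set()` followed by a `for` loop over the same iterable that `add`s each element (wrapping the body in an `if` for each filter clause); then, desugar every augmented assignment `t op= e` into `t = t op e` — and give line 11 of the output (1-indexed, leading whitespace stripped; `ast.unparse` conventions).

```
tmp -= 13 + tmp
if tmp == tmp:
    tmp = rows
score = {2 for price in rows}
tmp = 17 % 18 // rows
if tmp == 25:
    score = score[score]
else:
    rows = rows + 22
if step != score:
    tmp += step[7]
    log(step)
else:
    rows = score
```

rows = rows + 22

Transformed code:
tmp = tmp - (13 + tmp)
if tmp == tmp:
    tmp = rows
score = set()
for price in rows:
    score.add(2)
tmp = 17 % 18 // rows
if tmp == 25:
    score = score[score]
else:
    rows = rows + 22
if step != score:
    tmp = tmp + step[7]
    log(step)
else:
    rows = score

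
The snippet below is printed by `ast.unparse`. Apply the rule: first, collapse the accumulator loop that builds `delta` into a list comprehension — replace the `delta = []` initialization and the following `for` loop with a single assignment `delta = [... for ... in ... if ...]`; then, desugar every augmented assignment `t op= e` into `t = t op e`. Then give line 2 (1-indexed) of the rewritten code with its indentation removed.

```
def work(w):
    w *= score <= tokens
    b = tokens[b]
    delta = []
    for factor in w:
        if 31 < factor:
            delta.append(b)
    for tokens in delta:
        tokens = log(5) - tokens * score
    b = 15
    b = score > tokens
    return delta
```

Transformed code:
def work(w):
    w = w * (score <= tokens)
    b = tokens[b]
    delta = [b for factor in w if 31 < factor]
    for tokens in delta:
        tokens = log(5) - tokens * score
    b = 15
    b = score > tokens
    return delta

w = w * (score <= tokens)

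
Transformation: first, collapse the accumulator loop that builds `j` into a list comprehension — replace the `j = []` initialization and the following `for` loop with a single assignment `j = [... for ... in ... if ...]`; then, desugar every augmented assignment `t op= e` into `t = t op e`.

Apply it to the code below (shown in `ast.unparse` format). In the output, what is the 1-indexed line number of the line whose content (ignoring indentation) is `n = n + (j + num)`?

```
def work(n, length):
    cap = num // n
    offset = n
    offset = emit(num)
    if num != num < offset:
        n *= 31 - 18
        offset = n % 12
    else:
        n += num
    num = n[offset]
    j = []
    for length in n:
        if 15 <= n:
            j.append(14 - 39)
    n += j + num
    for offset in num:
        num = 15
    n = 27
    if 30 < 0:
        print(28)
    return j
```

12

Transformed code:
def work(n, length):
    cap = num // n
    offset = n
    offset = emit(num)
    if num != num < offset:
        n = n * (31 - 18)
        offset = n % 12
    else:
        n = n + num
    num = n[offset]
    j = [14 - 39 for length in n if 15 <= n]
    n = n + (j + num)
    for offset in num:
        num = 15
    n = 27
    if 30 < 0:
        print(28)
    return j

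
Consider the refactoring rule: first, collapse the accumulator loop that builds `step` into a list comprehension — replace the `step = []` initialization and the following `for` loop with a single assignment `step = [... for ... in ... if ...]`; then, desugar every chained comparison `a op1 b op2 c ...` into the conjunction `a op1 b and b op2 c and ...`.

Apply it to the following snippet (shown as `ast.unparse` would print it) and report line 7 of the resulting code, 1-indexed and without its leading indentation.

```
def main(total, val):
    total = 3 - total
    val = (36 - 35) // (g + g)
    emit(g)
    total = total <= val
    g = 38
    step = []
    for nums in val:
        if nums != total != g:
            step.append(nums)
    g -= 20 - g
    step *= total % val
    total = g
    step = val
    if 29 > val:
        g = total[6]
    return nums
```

step = [nums for nums in val if nums != total and total != g]

Transformed code:
def main(total, val):
    total = 3 - total
    val = (36 - 35) // (g + g)
    emit(g)
    total = total <= val
    g = 38
    step = [nums for nums in val if nums != total and total != g]
    g -= 20 - g
    step *= total % val
    total = g
    step = val
    if 29 > val:
        g = total[6]
    return nums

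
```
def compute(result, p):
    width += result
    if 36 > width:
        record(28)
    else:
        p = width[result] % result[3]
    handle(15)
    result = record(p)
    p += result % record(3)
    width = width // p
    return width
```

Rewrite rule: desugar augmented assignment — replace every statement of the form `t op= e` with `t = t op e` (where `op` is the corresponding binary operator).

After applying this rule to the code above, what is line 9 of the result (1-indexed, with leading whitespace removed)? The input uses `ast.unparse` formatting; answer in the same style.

p = p + result % record(3)

Transformed code:
def compute(result, p):
    width = width + result
    if 36 > width:
        record(28)
    else:
        p = width[result] % result[3]
    handle(15)
    result = record(p)
    p = p + result % record(3)
    width = width // p
    return width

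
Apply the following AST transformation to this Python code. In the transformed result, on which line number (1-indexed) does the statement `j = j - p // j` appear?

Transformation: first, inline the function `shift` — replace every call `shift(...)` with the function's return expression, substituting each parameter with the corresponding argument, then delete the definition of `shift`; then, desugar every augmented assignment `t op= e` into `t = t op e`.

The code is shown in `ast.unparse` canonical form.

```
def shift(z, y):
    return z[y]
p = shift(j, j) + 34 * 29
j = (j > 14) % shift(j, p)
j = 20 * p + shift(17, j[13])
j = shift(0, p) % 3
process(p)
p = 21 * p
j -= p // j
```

7

Transformed code:
p = j[j] + 34 * 29
j = (j > 14) % j[p]
j = 20 * p + 17[j[13]]
j = 0[p] % 3
process(p)
p = 21 * p
j = j - p // j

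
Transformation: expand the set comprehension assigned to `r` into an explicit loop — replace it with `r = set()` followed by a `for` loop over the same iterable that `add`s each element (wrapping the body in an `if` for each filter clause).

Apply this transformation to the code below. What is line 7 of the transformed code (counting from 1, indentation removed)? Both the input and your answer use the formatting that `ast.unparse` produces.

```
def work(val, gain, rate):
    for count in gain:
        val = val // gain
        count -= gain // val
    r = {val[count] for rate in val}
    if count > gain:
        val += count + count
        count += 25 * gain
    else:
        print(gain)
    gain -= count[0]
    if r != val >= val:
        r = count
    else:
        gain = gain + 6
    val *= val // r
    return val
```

r.add(val[count])

Transformed code:
def work(val, gain, rate):
    for count in gain:
        val = val // gain
        count -= gain // val
    r = set()
    for rate in val:
        r.add(val[count])
    if count > gain:
        val += count + count
        count += 25 * gain
    else:
        print(gain)
    gain -= count[0]
    if r != val >= val:
        r = count
    else:
        gain = gain + 6
    val *= val // r
    return val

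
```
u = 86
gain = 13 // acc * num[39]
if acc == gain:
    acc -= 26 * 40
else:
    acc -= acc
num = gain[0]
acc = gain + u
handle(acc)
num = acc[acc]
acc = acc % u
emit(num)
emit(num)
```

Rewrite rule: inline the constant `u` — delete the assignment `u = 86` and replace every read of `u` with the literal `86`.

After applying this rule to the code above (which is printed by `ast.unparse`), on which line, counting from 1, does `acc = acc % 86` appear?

10

Transformed code:
gain = 13 // acc * num[39]
if acc == gain:
    acc -= 26 * 40
else:
    acc -= acc
num = gain[0]
acc = gain + 86
handle(acc)
num = acc[acc]
acc = acc % 86
emit(num)
emit(num)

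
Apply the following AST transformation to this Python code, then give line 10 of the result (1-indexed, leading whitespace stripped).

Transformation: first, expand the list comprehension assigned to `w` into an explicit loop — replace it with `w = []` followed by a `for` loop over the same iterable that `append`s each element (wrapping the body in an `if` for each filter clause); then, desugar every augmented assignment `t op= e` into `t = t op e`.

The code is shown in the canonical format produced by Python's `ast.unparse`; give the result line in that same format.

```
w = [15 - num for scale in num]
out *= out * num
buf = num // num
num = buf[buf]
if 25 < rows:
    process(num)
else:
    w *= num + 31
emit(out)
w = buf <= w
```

w = w * (num + 31)

Transformed code:
w = []
for scale in num:
    w.append(15 - num)
out = out * (out * num)
buf = num // num
num = buf[buf]
if 25 < rows:
    process(num)
else:
    w = w * (num + 31)
emit(out)
w = buf <= w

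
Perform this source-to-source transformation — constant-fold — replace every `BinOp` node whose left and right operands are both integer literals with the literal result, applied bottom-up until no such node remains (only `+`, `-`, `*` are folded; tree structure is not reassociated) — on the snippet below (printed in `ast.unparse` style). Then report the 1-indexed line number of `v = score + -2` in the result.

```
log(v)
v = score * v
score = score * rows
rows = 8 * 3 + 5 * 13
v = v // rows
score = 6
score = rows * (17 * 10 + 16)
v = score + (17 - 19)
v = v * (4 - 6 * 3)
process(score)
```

Transformed code:
log(v)
v = score * v
score = score * rows
rows = 89
v = v // rows
score = 6
score = rows * 186
v = score + -2
v = v * -14
process(score)

8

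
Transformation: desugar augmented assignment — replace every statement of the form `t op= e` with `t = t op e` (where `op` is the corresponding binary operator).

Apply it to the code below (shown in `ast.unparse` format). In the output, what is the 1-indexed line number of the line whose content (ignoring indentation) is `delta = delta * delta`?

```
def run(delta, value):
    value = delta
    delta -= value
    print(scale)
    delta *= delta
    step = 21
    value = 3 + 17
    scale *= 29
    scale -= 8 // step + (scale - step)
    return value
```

Transformed code:
def run(delta, value):
    value = delta
    delta = delta - value
    print(scale)
    delta = delta * delta
    step = 21
    value = 3 + 17
    scale = scale * 29
    scale = scale - (8 // step + (scale - step))
    return value

5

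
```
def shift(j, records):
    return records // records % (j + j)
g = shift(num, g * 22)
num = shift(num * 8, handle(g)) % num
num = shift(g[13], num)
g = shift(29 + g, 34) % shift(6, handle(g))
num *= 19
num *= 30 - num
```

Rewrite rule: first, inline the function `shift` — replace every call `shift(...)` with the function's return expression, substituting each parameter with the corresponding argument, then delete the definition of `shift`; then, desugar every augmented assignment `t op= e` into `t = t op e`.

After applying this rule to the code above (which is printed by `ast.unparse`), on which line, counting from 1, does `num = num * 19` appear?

Transformed code:
g = g * 22 // (g * 22) % (num + num)
num = handle(g) // handle(g) % (num * 8 + num * 8) % num
num = num // num % (g[13] + g[13])
g = 34 // 34 % (29 + g + (29 + g)) % (handle(g) // handle(g) % (6 + 6))
num = num * 19
num = num * (30 - num)

5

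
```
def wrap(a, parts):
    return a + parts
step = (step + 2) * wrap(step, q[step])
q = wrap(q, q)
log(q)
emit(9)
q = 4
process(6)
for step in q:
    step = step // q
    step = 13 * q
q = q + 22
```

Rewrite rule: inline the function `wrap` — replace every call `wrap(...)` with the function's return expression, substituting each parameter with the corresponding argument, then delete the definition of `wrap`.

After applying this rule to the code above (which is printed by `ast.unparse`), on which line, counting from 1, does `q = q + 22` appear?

10

Transformed code:
step = (step + 2) * (step + q[step])
q = q + q
log(q)
emit(9)
q = 4
process(6)
for step in q:
    step = step // q
    step = 13 * q
q = q + 22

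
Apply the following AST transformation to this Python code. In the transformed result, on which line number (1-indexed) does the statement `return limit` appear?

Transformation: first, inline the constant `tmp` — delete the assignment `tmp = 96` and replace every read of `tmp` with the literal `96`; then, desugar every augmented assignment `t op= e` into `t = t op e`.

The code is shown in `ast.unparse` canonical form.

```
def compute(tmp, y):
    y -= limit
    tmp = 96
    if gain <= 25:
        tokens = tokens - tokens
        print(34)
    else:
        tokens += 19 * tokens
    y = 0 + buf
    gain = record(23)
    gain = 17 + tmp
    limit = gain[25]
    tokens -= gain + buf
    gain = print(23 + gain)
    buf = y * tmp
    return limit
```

Transformed code:
def compute(tmp, y):
    y = y - limit
    if gain <= 25:
        tokens = tokens - tokens
        print(34)
    else:
        tokens = tokens + 19 * tokens
    y = 0 + buf
    gain = record(23)
    gain = 17 + 96
    limit = gain[25]
    tokens = tokens - (gain + buf)
    gain = print(23 + gain)
    buf = y * 96
    return limit

15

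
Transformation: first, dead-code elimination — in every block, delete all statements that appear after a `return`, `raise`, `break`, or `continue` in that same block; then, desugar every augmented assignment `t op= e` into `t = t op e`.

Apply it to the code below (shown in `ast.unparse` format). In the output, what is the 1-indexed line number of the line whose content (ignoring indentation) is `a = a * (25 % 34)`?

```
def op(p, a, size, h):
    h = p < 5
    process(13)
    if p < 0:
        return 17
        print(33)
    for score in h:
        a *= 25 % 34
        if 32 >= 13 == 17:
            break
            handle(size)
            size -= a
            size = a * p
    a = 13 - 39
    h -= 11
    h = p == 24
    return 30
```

Transformed code:
def op(p, a, size, h):
    h = p < 5
    process(13)
    if p < 0:
        return 17
    for score in h:
        a = a * (25 % 34)
        if 32 >= 13 == 17:
            break
    a = 13 - 39
    h = h - 11
    h = p == 24
    return 30

7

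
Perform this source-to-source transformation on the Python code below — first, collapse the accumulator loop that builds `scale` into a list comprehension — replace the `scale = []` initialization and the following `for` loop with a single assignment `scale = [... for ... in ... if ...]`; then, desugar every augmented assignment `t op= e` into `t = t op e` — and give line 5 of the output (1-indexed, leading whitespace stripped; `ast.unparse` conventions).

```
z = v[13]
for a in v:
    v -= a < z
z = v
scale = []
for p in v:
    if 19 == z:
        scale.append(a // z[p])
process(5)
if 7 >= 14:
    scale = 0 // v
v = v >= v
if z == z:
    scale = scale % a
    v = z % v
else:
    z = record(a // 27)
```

scale = [a // z[p] for p in v if 19 == z]

Transformed code:
z = v[13]
for a in v:
    v = v - (a < z)
z = v
scale = [a // z[p] for p in v if 19 == z]
process(5)
if 7 >= 14:
    scale = 0 // v
v = v >= v
if z == z:
    scale = scale % a
    v = z % v
else:
    z = record(a // 27)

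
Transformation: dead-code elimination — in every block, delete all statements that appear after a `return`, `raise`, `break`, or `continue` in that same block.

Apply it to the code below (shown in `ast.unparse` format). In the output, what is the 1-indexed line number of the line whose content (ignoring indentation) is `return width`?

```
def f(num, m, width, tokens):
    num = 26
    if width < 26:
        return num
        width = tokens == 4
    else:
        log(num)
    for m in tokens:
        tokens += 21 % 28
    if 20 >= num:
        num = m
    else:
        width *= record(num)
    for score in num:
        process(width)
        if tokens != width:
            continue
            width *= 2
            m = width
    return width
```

Transformed code:
def f(num, m, width, tokens):
    num = 26
    if width < 26:
        return num
    else:
        log(num)
    for m in tokens:
        tokens += 21 % 28
    if 20 >= num:
        num = m
    else:
        width *= record(num)
    for score in num:
        process(width)
        if tokens != width:
            continue
    return width

17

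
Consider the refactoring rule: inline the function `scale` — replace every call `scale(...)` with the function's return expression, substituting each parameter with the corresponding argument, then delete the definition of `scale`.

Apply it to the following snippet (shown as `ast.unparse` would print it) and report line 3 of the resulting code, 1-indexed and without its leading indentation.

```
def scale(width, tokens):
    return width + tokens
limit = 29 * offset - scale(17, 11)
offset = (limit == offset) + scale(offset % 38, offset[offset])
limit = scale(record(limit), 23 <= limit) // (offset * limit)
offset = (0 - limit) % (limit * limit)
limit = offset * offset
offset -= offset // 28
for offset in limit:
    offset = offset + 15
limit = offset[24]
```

Transformed code:
limit = 29 * offset - (17 + 11)
offset = (limit == offset) + (offset % 38 + offset[offset])
limit = (record(limit) + (23 <= limit)) // (offset * limit)
offset = (0 - limit) % (limit * limit)
limit = offset * offset
offset -= offset // 28
for offset in limit:
    offset = offset + 15
limit = offset[24]

limit = (record(limit) + (23 <= limit)) // (offset * limit)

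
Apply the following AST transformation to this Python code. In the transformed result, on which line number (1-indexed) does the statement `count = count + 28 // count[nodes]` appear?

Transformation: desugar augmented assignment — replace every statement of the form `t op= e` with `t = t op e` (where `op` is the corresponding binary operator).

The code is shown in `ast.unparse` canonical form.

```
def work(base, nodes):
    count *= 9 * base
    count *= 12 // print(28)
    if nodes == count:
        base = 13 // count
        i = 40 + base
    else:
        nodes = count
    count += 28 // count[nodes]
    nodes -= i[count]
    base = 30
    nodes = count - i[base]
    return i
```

9

Transformed code:
def work(base, nodes):
    count = count * (9 * base)
    count = count * (12 // print(28))
    if nodes == count:
        base = 13 // count
        i = 40 + base
    else:
        nodes = count
    count = count + 28 // count[nodes]
    nodes = nodes - i[count]
    base = 30
    nodes = count - i[base]
    return i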